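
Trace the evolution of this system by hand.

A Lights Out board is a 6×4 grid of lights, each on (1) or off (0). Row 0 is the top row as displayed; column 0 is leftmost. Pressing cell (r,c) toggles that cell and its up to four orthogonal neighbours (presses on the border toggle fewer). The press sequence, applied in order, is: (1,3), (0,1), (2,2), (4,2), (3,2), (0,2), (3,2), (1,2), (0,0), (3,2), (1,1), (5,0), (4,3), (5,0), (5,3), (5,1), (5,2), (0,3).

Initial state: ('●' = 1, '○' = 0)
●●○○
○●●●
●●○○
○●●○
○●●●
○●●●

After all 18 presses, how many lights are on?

11

k=0  ●●○○
○●●●
●●○○
○●●○
○●●●
○●●●
k=1  ●●○●
○●○○
●●○●
○●●○
○●●●
○●●●
k=2  ○○●●
○○○○
●●○●
○●●○
○●●●
○●●●
k=3  ○○●●
○○●○
●○●○
○●○○
○●●●
○●●●
k=4  ○○●●
○○●○
●○●○
○●●○
○○○○
○●○●
k=5  ○○●●
○○●○
●○○○
○○○●
○○●○
○●○●
k=6  ○●○○
○○○○
●○○○
○○○●
○○●○
○●○●
k=7  ○●○○
○○○○
●○●○
○●●○
○○○○
○●○●
k=8  ○●●○
○●●●
●○○○
○●●○
○○○○
○●○●
k=9  ●○●○
●●●●
●○○○
○●●○
○○○○
○●○●
k=10  ●○●○
●●●●
●○●○
○○○●
○○●○
○●○●
k=11  ●●●○
○○○●
●●●○
○○○●
○○●○
○●○●
k=12  ●●●○
○○○●
●●●○
○○○●
●○●○
●○○●
k=13  ●●●○
○○○●
●●●○
○○○○
●○○●
●○○○
k=14  ●●●○
○○○●
●●●○
○○○○
○○○●
○●○○
k=15  ●●●○
○○○●
●●●○
○○○○
○○○○
○●●●
k=16  ●●●○
○○○●
●●●○
○○○○
○●○○
●○○●
k=17  ●●●○
○○○●
●●●○
○○○○
○●●○
●●●○
k=18  ●●○●
○○○○
●●●○
○○○○
○●●○
●●●○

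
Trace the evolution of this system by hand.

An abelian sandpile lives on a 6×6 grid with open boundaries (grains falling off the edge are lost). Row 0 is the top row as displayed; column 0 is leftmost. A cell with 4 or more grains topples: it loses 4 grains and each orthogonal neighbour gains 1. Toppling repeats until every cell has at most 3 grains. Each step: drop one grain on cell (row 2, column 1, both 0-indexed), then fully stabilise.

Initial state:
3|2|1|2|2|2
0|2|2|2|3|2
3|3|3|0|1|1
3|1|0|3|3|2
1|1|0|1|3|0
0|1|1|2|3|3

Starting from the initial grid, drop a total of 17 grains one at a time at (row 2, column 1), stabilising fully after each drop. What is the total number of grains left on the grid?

gen 0: 3|2|1|2|2|2
0|2|2|2|3|2
3|3|3|0|1|1
3|1|0|3|3|2
1|1|0|1|3|0
0|1|1|2|3|3
gen 1: 3|2|1|2|2|2
1|3|3|2|3|2
1|2|0|1|1|1
0|3|1|3|3|2
2|1|0|1|3|0
0|1|1|2|3|3
gen 2: 3|2|1|2|2|2
1|3|3|2|3|2
1|3|0|1|1|1
0|3|1|3|3|2
2|1|0|1|3|0
0|1|1|2|3|3
gen 3: 3|3|2|2|2|2
2|1|0|3|3|2
2|2|2|1|1|1
1|0|2|3|3|2
2|2|0|1|3|0
0|1|1|2|3|3
gen 4: 3|3|2|2|2|2
2|1|0|3|3|2
2|3|2|1|1|1
1|0|2|3|3|2
2|2|0|1|3|0
0|1|1|2|3|3
gen 5: 3|3|2|2|2|2
2|2|0|3|3|2
3|0|3|1|1|1
1|1|2|3|3|2
2|2|0|1|3|0
0|1|1|2|3|3
gen 6: 3|3|2|2|2|2
2|2|0|3|3|2
3|1|3|1|1|1
1|1|2|3|3|2
2|2|0|1|3|0
0|1|1|2|3|3
gen 7: 3|3|2|2|2|2
2|2|0|3|3|2
3|2|3|1|1|1
1|1|2|3|3|2
2|2|0|1|3|0
0|1|1|2|3|3
gen 8: 3|3|2|2|2|2
2|2|0|3|3|2
3|3|3|1|1|1
1|1|2|3|3|2
2|2|0|1|3|0
0|1|1|2|3|3
gen 9: 3|3|2|2|2|2
3|3|1|3|3|2
0|2|0|2|1|1
2|2|3|3|3|2
2|2|0|1|3|0
0|1|1|2|3|3
gen 10: 3|3|2|2|2|2
3|3|1|3|3|2
0|3|0|2|1|1
2|2|3|3|3|2
2|2|0|1|3|0
0|1|1|2|3|3
gen 11: 1|1|3|2|2|2
1|2|2|3|3|2
2|1|1|2|1|1
2|3|3|3|3|2
2|2|0|1|3|0
0|1|1|2|3|3
gen 12: 1|1|3|2|2|2
1|2|2|3|3|2
2|2|1|2|1|1
2|3|3|3|3|2
2|2|0|1|3|0
0|1|1|2|3|3
gen 13: 1|1|3|2|2|2
1|2|2|3|3|2
2|3|1|2|1|1
2|3|3|3|3|2
2|2|0|1|3|0
0|1|1|2|3|3
gen 14: 1|1|3|2|2|2
1|3|2|3|3|2
3|1|3|3|2|1
3|1|1|1|1|3
2|3|1|3|1|2
0|1|1|3|1|0
gen 15: 1|1|3|2|2|2
1|3|2|3|3|2
3|2|3|3|2|1
3|1|1|1|1|3
2|3|1|3|1|2
0|1|1|3|1|0
gen 16: 1|1|3|2|2|2
1|3|2|3|3|2
3|3|3|3|2|1
3|1|1|1|1|3
2|3|1|3|1|2
0|1|1|3|1|0
gen 17: 1|3|1|1|0|3
3|1|2|3|2|3
1|3|2|2|0|2
0|3|2|2|2|3
3|3|1|3|1|2
0|1|1|3|1|0

64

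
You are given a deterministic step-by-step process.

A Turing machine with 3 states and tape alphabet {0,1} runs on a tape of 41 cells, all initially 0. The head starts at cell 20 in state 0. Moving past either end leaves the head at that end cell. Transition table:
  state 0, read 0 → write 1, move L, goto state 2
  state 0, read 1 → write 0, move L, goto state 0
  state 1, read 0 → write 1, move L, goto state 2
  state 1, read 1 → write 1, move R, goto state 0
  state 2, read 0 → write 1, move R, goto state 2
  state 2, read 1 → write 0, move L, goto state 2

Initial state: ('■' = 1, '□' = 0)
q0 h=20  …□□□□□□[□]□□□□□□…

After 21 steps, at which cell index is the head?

[0] q0 h=20  …□□□□□□[□]□□□□□□…
[1] q2 h=19  …□□□□□□[□]■□□□□□…
[2] q2 h=20  …□□□□□■[■]□□□□□□…
[3] q2 h=19  …□□□□□□[■]□□□□□□…
[4] q2 h=18  …□□□□□□[□]□□□□□□…
[5] q2 h=19  …□□□□□■[□]□□□□□□…
[6] q2 h=20  …□□□□■■[□]□□□□□□…
[7] q2 h=21  …□□□■■■[□]□□□□□□…
[8] q2 h=22  …□□■■■■[□]□□□□□□…
[9] q2 h=23  …□■■■■■[□]□□□□□□…
[10] q2 h=24  …■■■■■■[□]□□□□□□…
[11] q2 h=25  …■■■■■■[□]□□□□□□…
[12] q2 h=26  …■■■■■■[□]□□□□□□…
[13] q2 h=27  …■■■■■■[□]□□□□□□…
[14] q2 h=28  …■■■■■■[□]□□□□□□…
[15] q2 h=29  …■■■■■■[□]□□□□□□…
[16] q2 h=30  …■■■■■■[□]□□□□□□…
[17] q2 h=31  …■■■■■■[□]□□□□□□…
[18] q2 h=32  …■■■■■■[□]□□□□□□…
[19] q2 h=33  …■■■■■■[□]□□□□□□…
[20] q2 h=34  …■■■■■■[□]□□□□□□|
[21] q2 h=35  …■■■■■■[□]□□□□□|

35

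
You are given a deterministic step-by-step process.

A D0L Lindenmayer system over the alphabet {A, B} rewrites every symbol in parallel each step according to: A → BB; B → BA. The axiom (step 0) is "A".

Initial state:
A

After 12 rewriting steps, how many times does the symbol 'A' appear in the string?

0) A
1) BB
2) BABA
3) BABBBABB
4) BABBBABABABBBABA
5) BABBBABABABBBABBBABBBABABABBBABB
6) BABBBABABABBBABBBABBBABABABBBABABABBBABABABBBABBBABBBABABABBBABA
7) BABBBABABABBBABBBABBBABABABBBABABABBBABABABBBABBBABBBABABA…BABABBBABBBABBBABABABBBABABABBBABABABBBABBBABBBABABABBBABB  (len 128)
8) BABBBABABABBBABBBABBBABABABBBABABABBBABABABBBABBBABBBABABA…BABABBBABBBABBBABABABBBABABABBBABABABBBABBBABBBABABABBBABA  (len 256)
9) BABBBABABABBBABBBABBBABABABBBABABABBBABABABBBABBBABBBABABA…BABABBBABBBABBBABABABBBABABABBBABABABBBABBBABBBABABABBBABB  (len 512)
10) BABBBABABABBBABBBABBBABABABBBABABABBBABABABBBABBBABBBABABA…BABABBBABBBABBBABABABBBABABABBBABABABBBABBBABBBABABABBBABA  (len 1024)
11) BABBBABABABBBABBBABBBABABABBBABABABBBABABABBBABBBABBBABABA…BABABBBABBBABBBABABABBBABABABBBABABABBBABBBABBBABABABBBABB  (len 2048)
12) BABBBABABABBBABBBABBBABABABBBABABABBBABABABBBABBBABBBABABA…BABABBBABBBABBBABABABBBABABABBBABABABBBABBBABBBABABABBBABA  (len 4096)

1366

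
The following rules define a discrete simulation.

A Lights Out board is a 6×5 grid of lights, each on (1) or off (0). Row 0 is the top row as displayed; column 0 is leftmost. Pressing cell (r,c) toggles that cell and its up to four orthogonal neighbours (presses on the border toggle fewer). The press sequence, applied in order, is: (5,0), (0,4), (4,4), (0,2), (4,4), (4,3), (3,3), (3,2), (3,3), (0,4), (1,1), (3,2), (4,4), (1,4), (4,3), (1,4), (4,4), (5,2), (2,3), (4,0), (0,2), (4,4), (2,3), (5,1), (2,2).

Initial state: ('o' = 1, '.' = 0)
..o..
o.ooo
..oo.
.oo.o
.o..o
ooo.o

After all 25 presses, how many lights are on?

13

gen 0: ..o..
o.ooo
..oo.
.oo.o
.o..o
ooo.o
gen 1: ..o..
o.ooo
..oo.
.oo.o
oo..o
..o.o
gen 2: ..ooo
o.oo.
..oo.
.oo.o
oo..o
..o.o
gen 3: ..ooo
o.oo.
..oo.
.oo..
oo.o.
..o..
gen 4: .o..o
o..o.
..oo.
.oo..
oo.o.
..o..
gen 5: .o..o
o..o.
..oo.
.oo.o
oo..o
..o.o
gen 6: .o..o
o..o.
..oo.
.oooo
oooo.
..ooo
gen 7: .o..o
o..o.
..o..
.o...
ooo..
..ooo
gen 8: .o..o
o..o.
.....
..oo.
oo...
..ooo
gen 9: .o..o
o..o.
...o.
....o
oo.o.
..ooo
gen 10: .o.o.
o..oo
...o.
....o
oo.o.
..ooo
gen 11: ...o.
.oooo
.o.o.
....o
oo.o.
..ooo
gen 12: ...o.
.oooo
.ooo.
.oooo
oooo.
..ooo
gen 13: ...o.
.oooo
.ooo.
.ooo.
ooo.o
..oo.
gen 14: ...oo
.oo..
.oooo
.ooo.
ooo.o
..oo.
gen 15: ...oo
.oo..
.oooo
.oo..
oo.o.
..o..
gen 16: ...o.
.oooo
.ooo.
.oo..
oo.o.
..o..
gen 17: ...o.
.oooo
.ooo.
.oo.o
oo..o
..o.o
gen 18: ...o.
.oooo
.ooo.
.oo.o
ooo.o
.o.oo
gen 19: ...o.
.oo.o
.o..o
.oooo
ooo.o
.o.oo
gen 20: ...o.
.oo.o
.o..o
ooooo
..o.o
oo.oo
gen 21: .oo..
.o..o
.o..o
ooooo
..o.o
oo.oo
gen 22: .oo..
.o..o
.o..o
oooo.
..oo.
oo.o.
gen 23: .oo..
.o.oo
.ooo.
ooo..
..oo.
oo.o.
gen 24: .oo..
.o.oo
.ooo.
ooo..
.ooo.
..oo.
gen 25: .oo..
.oooo
.....
oo...
.ooo.
..oo.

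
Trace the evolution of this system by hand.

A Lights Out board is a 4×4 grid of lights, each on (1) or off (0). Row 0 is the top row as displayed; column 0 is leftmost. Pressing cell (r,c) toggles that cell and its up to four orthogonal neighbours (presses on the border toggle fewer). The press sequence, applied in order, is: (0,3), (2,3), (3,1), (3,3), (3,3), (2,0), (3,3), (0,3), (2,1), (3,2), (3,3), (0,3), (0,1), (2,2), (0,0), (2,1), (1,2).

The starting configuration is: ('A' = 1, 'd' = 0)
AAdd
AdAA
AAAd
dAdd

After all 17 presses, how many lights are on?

9

[0] AAdd
AdAA
AAAd
dAdd
[1] AAAA
AdAd
AAAd
dAdd
[2] AAAA
AdAA
AAdA
dAdA
[3] AAAA
AdAA
AddA
AdAA
[4] AAAA
AdAA
Addd
Addd
[5] AAAA
AdAA
AddA
AdAA
[6] AAAA
ddAA
dAdA
ddAA
[7] AAAA
ddAA
dAdd
dddd
[8] AAdd
ddAd
dAdd
dddd
[9] AAdd
dAAd
AdAd
dAdd
[10] AAdd
dAAd
Addd
ddAA
[11] AAdd
dAAd
AddA
dddd
[12] AAAA
dAAA
AddA
dddd
[13] dddA
ddAA
AddA
dddd
[14] dddA
dddA
AAAd
ddAd
[15] AAdA
AddA
AAAd
ddAd
[16] AAdA
AAdA
dddd
dAAd
[17] AAAA
AdAd
ddAd
dAAd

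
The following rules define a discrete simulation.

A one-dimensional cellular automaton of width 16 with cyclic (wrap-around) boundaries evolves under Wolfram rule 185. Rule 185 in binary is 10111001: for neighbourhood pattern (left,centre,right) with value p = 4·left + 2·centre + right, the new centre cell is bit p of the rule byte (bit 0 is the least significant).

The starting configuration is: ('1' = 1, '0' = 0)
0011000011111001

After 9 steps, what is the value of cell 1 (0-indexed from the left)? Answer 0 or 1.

[0] 0011000011111001
[1] 1010111011110100
[2] 0101110111101010
[3] 0011101111010101
[4] 1011011110101010
[5] 0110111101010101
[6] 1101111010101010
[7] 1011110101010101
[8] 0111101010101011
[9] 1111010101010110

1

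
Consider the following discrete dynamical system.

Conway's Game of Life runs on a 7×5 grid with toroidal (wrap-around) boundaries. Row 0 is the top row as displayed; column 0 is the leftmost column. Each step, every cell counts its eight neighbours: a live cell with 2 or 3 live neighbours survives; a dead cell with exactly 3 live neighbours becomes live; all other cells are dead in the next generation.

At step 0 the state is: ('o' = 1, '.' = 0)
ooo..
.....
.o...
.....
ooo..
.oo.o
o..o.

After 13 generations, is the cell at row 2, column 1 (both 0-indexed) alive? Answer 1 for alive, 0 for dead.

[0] ooo..
.....
.o...
.....
ooo..
.oo.o
o..o.
[1] ooo.o
o.o..
.....
o.o..
o.oo.
....o
...o.
[2] o.o.o
o.ooo
.....
..ooo
o.oo.
..o.o
.ooo.
[3] .....
o.o..
oo...
.oo.o
o....
o...o
.....
[4] .....
o....
...oo
..o.o
...o.
o...o
.....
[5] .....
....o
o..oo
..o.o
o..o.
....o
.....
[6] .....
o..oo
o....
.oo..
o..o.
....o
.....
[7] ....o
o...o
o.oo.
ooo.o
ooooo
....o
.....
[8] o...o
oo...
..o..
.....
.....
.oo.o
.....
[9] oo..o
oo..o
.o...
.....
.....
.....
.o.oo
[10] .....
..o.o
.o...
.....
.....
.....
.oooo
[11] oo..o
.....
.....
.....
.....
..oo.
..oo.
[12] ooooo
o....
.....
.....
.....
..oo.
o....
[13] ..oo.
o.oo.
.....
.....
.....
.....
o....

0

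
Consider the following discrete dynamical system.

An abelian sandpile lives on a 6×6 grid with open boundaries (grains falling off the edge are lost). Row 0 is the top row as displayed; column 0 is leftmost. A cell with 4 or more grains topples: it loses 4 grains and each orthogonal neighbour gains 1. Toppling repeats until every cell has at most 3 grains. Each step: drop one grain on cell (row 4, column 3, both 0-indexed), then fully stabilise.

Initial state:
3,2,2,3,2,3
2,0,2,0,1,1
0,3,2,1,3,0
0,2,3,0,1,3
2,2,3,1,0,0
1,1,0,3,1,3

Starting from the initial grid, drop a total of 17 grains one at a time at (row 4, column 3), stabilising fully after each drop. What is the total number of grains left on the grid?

65

[0] 3,2,2,3,2,3
2,0,2,0,1,1
0,3,2,1,3,0
0,2,3,0,1,3
2,2,3,1,0,0
1,1,0,3,1,3
[1] 3,2,2,3,2,3
2,0,2,0,1,1
0,3,2,1,3,0
0,2,3,0,1,3
2,2,3,2,0,0
1,1,0,3,1,3
[2] 3,2,2,3,2,3
2,0,2,0,1,1
0,3,2,1,3,0
0,2,3,0,1,3
2,2,3,3,0,0
1,1,0,3,1,3
[3] 3,2,2,3,2,3
2,0,2,0,1,1
0,3,3,1,3,0
0,3,0,2,1,3
2,3,1,2,1,0
1,1,2,0,2,3
[4] 3,2,2,3,2,3
2,0,2,0,1,1
0,3,3,1,3,0
0,3,0,2,1,3
2,3,1,3,1,0
1,1,2,0,2,3
[5] 3,2,2,3,2,3
2,0,2,0,1,1
0,3,3,1,3,0
0,3,0,3,1,3
2,3,2,0,2,0
1,1,2,1,2,3
[6] 3,2,2,3,2,3
2,0,2,0,1,1
0,3,3,1,3,0
0,3,0,3,1,3
2,3,2,1,2,0
1,1,2,1,2,3
[7] 3,2,2,3,2,3
2,0,2,0,1,1
0,3,3,1,3,0
0,3,0,3,1,3
2,3,2,2,2,0
1,1,2,1,2,3
[8] 3,2,2,3,2,3
2,0,2,0,1,1
0,3,3,1,3,0
0,3,0,3,1,3
2,3,2,3,2,0
1,1,2,1,2,3
[9] 3,2,2,3,2,3
2,0,2,0,1,1
0,3,3,2,3,0
0,3,1,0,2,3
2,3,3,1,3,0
1,1,2,2,2,3
[10] 3,2,2,3,2,3
2,0,2,0,1,1
0,3,3,2,3,0
0,3,1,0,2,3
2,3,3,2,3,0
1,1,2,2,2,3
[11] 3,2,2,3,2,3
2,0,2,0,1,1
0,3,3,2,3,0
0,3,1,0,2,3
2,3,3,3,3,0
1,1,2,2,2,3
[12] 3,2,2,3,2,3
2,1,3,0,1,1
1,1,1,3,3,0
1,2,0,2,3,3
3,1,2,2,0,1
1,2,3,3,3,3
[13] 3,2,2,3,2,3
2,1,3,0,1,1
1,1,1,3,3,0
1,2,0,2,3,3
3,1,2,3,0,1
1,2,3,3,3,3
[14] 3,2,2,3,2,3
2,1,3,0,1,1
1,1,1,3,3,0
1,2,1,3,3,3
3,2,0,2,2,2
1,3,1,2,1,0
[15] 3,2,2,3,2,3
2,1,3,0,1,1
1,1,1,3,3,0
1,2,1,3,3,3
3,2,0,3,2,2
1,3,1,2,1,0
[16] 3,2,2,3,2,3
2,1,3,1,2,1
1,1,2,1,1,2
1,2,2,2,3,1
3,2,1,2,1,0
1,3,1,3,2,1
[17] 3,2,2,3,2,3
2,1,3,1,2,1
1,1,2,1,1,2
1,2,2,2,3,1
3,2,1,3,1,0
1,3,1,3,2,1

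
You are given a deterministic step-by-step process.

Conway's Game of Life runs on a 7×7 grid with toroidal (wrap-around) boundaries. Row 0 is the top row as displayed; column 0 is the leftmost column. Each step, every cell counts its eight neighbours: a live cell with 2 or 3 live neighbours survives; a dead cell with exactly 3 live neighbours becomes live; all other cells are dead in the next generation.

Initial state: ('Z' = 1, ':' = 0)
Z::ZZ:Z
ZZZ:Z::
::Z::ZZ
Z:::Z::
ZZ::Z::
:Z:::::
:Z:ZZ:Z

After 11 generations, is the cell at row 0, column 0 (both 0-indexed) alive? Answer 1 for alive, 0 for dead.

t=0: Z::ZZ:Z
ZZZ:Z::
::Z::ZZ
Z:::Z::
ZZ::Z::
:Z:::::
:Z:ZZ:Z
t=1: ::::::Z
::Z:Z::
::Z:ZZZ
Z::ZZ::
ZZ:::::
:Z:ZZZ:
:Z:ZZ:Z
t=2: Z:Z:Z::
::::Z:Z
:ZZ:::Z
Z:ZZZ::
ZZ:::ZZ
:Z:Z:ZZ
:::Z::Z
t=3: Z:::Z:Z
::Z:::Z
:ZZ:Z:Z
:::ZZ::
:::::::
:Z:::::
:Z:Z::Z
t=4: :ZZZ::Z
::Z:::Z
ZZZ:Z::
::ZZZZ:
:::::::
Z:Z::::
:ZZ::ZZ
t=5: :::Z::Z
:::::ZZ
Z:::Z:Z
::Z:ZZ:
:ZZ:Z::
Z:Z:::Z
:::::ZZ
t=6: Z:::Z::
::::Z::
Z::ZZ::
Z:Z:Z:Z
Z:Z:Z:Z
Z:ZZ::Z
:::::Z:
t=7: ::::ZZ:
::::ZZ:
ZZ::Z:Z
::Z:Z::
::Z:Z::
Z:ZZZ::
ZZ:ZZZ:
t=8: :::::::
Z::Z:::
ZZ::Z:Z
Z:Z:Z::
::Z:ZZ:
Z:::::Z
ZZ:::::
t=9: ZZ:::::
ZZ::::Z
::Z:ZZZ
Z:Z:Z::
Z:::ZZ:
Z::::ZZ
ZZ::::Z
t=10: ::Z::::
::Z::::
::Z:Z::
Z::::::
Z::ZZ::
::::Z::
:::::Z:
t=11: :::::::
:ZZ::::
:Z:Z:::
:Z::Z::
:::ZZ::
:::ZZZ:
:::::::

0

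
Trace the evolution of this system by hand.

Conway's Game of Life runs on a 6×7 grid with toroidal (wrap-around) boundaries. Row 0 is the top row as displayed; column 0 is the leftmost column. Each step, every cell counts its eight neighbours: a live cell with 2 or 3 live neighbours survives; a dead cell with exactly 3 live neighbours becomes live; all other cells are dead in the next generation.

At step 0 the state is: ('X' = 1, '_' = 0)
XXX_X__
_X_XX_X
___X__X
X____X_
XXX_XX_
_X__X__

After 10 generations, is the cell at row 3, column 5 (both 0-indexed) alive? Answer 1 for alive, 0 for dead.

0

step 0: XXX_X__
_X_XX_X
___X__X
X____X_
XXX_XX_
_X__X__
step 1: ____X__
_X__X_X
__XX__X
X_XX_X_
X_XXXX_
____X_X
step 2: X__XX__
X_X_X__
______X
X____X_
X_X____
______X
step 3: XX_XXXX
XX__XXX
XX___XX
XX_____
XX_____
XX_X__X
step 4: ___X___
___X___
__X_X__
__X____
_______
___X___
step 5: __XXX__
__XXX__
__X____
___X___
_______
_______
step 6: __X_X__
_X__X__
__X_X__
_______
_______
___X___
step 7: __X_X__
_XX_XX_
___X___
_______
_______
___X___
step 8: _XX_XX_
_XX_XX_
__XXX__
_______
_______
___X___
step 9: _X___X_
_______
_XX_XX_
___X___
_______
__XXX__
step 10: __XXX__
_XX_XX_
__XXX__
__XXX__
__X_X__
__XXX__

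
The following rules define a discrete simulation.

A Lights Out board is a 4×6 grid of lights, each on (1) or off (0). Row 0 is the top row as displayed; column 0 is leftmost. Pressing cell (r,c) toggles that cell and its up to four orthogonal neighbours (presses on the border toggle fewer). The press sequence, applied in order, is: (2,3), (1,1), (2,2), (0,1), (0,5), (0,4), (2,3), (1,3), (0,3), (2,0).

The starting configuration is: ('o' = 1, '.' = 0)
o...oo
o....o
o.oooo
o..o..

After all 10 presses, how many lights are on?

10

k=0  o...oo
o....o
o.oooo
o..o..
k=1  o...oo
o..o.o
o....o
o.....
k=2  oo..oo
.ooo.o
oo...o
o.....
k=3  oo..oo
.o.o.o
o.oo.o
o.o...
k=4  ..o.oo
...o.o
o.oo.o
o.o...
k=5  ..o...
...o..
o.oo.o
o.o...
k=6  ..oooo
...oo.
o.oo.o
o.o...
k=7  ..oooo
....o.
o...oo
o.oo..
k=8  ..o.oo
..oo..
o..ooo
o.oo..
k=9  ...o.o
..o...
o..ooo
o.oo..
k=10  ...o.o
o.o...
.o.ooo
..oo..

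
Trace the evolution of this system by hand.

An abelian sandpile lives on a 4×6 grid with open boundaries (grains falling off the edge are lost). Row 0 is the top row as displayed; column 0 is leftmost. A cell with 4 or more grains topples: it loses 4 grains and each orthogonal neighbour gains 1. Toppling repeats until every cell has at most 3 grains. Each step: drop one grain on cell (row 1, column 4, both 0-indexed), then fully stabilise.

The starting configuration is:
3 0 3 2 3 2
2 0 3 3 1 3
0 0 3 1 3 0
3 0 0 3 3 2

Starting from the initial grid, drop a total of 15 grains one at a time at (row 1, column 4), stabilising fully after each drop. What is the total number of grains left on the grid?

42

0) 3 0 3 2 3 2
2 0 3 3 1 3
0 0 3 1 3 0
3 0 0 3 3 2
1) 3 0 3 2 3 2
2 0 3 3 2 3
0 0 3 1 3 0
3 0 0 3 3 2
2) 3 0 3 2 3 2
2 0 3 3 3 3
0 0 3 1 3 0
3 0 0 3 3 2
3) 3 1 1 2 3 0
2 1 3 0 1 2
0 1 1 2 3 2
3 0 2 1 1 3
4) 3 1 1 2 3 0
2 1 3 0 2 2
0 1 1 2 3 2
3 0 2 1 1 3
5) 3 1 1 2 3 0
2 1 3 0 3 2
0 1 1 2 3 2
3 0 2 1 1 3
6) 3 1 1 3 0 1
2 1 3 1 2 3
0 1 1 3 0 3
3 0 2 1 2 3
7) 3 1 1 3 0 1
2 1 3 1 3 3
0 1 1 3 0 3
3 0 2 1 2 3
8) 3 1 1 3 1 2
2 1 3 2 1 1
0 1 1 3 2 1
3 0 2 1 3 0
9) 3 1 1 3 1 2
2 1 3 2 2 1
0 1 1 3 2 1
3 0 2 1 3 0
10) 3 1 1 3 1 2
2 1 3 2 3 1
0 1 1 3 2 1
3 0 2 1 3 0
11) 3 1 1 3 2 2
2 1 3 3 0 2
0 1 1 3 3 1
3 0 2 1 3 0
12) 3 1 1 3 2 2
2 1 3 3 1 2
0 1 1 3 3 1
3 0 2 1 3 0
13) 3 1 1 3 2 2
2 1 3 3 2 2
0 1 1 3 3 1
3 0 2 1 3 0
14) 3 1 1 3 2 2
2 1 3 3 3 2
0 1 1 3 3 1
3 0 2 1 3 0
15) 3 1 3 1 0 3
2 2 0 3 3 3
0 1 3 1 2 2
3 0 2 3 0 1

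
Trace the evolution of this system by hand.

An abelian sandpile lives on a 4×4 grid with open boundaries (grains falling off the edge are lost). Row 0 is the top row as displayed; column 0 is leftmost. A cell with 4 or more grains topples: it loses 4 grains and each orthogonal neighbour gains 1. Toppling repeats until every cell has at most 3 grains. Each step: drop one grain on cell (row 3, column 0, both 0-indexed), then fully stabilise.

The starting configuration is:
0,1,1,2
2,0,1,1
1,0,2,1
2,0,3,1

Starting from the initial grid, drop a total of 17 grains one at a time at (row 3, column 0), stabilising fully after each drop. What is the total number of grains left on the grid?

22

step 0: 0,1,1,2
2,0,1,1
1,0,2,1
2,0,3,1
step 1: 0,1,1,2
2,0,1,1
1,0,2,1
3,0,3,1
step 2: 0,1,1,2
2,0,1,1
2,0,2,1
0,1,3,1
step 3: 0,1,1,2
2,0,1,1
2,0,2,1
1,1,3,1
step 4: 0,1,1,2
2,0,1,1
2,0,2,1
2,1,3,1
step 5: 0,1,1,2
2,0,1,1
2,0,2,1
3,1,3,1
step 6: 0,1,1,2
2,0,1,1
3,0,2,1
0,2,3,1
step 7: 0,1,1,2
2,0,1,1
3,0,2,1
1,2,3,1
step 8: 0,1,1,2
2,0,1,1
3,0,2,1
2,2,3,1
step 9: 0,1,1,2
2,0,1,1
3,0,2,1
3,2,3,1
step 10: 0,1,1,2
3,0,1,1
0,1,2,1
1,3,3,1
step 11: 0,1,1,2
3,0,1,1
0,1,2,1
2,3,3,1
step 12: 0,1,1,2
3,0,1,1
0,1,2,1
3,3,3,1
step 13: 0,1,1,2
3,0,1,1
1,2,3,1
1,1,0,2
step 14: 0,1,1,2
3,0,1,1
1,2,3,1
2,1,0,2
step 15: 0,1,1,2
3,0,1,1
1,2,3,1
3,1,0,2
step 16: 0,1,1,2
3,0,1,1
2,2,3,1
0,2,0,2
step 17: 0,1,1,2
3,0,1,1
2,2,3,1
1,2,0,2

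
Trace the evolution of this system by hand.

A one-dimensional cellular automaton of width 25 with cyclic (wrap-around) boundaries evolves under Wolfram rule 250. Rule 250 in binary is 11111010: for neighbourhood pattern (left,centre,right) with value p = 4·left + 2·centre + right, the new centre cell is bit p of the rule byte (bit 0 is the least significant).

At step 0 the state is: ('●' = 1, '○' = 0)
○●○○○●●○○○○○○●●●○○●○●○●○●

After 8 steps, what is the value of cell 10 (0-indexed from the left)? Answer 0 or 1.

1

[0] ○●○○○●●○○○○○○●●●○○●○●○●○●
[1] ●○●○●●●●○○○○●●●●●●○●○●○●○
[2] ○●○●●●●●●○○●●●●●●●●○●○●○●
[3] ●○●●●●●●●●●●●●●●●●●●○●○●○
[4] ○●●●●●●●●●●●●●●●●●●●●○●○●
[5] ●●●●●●●●●●●●●●●●●●●●●●○●○
[6] ●●●●●●●●●●●●●●●●●●●●●●●○●
[7] ●●●●●●●●●●●●●●●●●●●●●●●●●
[8] ●●●●●●●●●●●●●●●●●●●●●●●●●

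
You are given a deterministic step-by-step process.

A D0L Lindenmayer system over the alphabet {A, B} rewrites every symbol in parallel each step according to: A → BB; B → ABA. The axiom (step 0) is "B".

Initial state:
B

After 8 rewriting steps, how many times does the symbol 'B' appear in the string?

1165

0) B
1) ABA
2) BBABABB
3) ABAABABBABABBABAABA
4) BBABABBBBABABBABAABABBABABBABAABABBABABBBBABABB
5) ABAABABBABABBABAABAABAABABBABABBABAABABBABABBBBABABBABAABA…ABAABABBABABBBBABABBABAABABBABABBABAABAABAABABBABABBABAABA  (len 123)
6) BBABABBBBABABBABAABABBABABBABAABABBABABBBBABABBBBABABBBBAB…BABBBBABABBBBABABBBBABABBABAABABBABABBABAABABBABABBBBABABB  (len 311)
7) ABAABABBABABBABAABAABAABABBABABBABAABABBABABBBBABABBABAABA…ABAABABBABABBBBABABBABAABABBABABBABAABAABAABABBABABBABAABA  (len 803)
8) BBABABBBBABABBABAABABBABABBABAABABBABABBBBABABBBBABABBBBAB…BABBBBABABBBBABABBBBABABBABAABABBABABBABAABABBABABBBBABABB  (len 2047)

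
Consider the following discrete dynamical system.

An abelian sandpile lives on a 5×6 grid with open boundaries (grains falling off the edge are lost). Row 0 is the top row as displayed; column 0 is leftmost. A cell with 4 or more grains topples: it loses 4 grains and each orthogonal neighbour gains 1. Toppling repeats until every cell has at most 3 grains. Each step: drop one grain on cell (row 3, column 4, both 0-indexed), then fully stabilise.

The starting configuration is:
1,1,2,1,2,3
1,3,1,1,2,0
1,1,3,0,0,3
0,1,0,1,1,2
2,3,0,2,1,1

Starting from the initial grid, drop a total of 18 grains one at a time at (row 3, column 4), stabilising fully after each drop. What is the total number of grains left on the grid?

50

gen 0: 1,1,2,1,2,3
1,3,1,1,2,0
1,1,3,0,0,3
0,1,0,1,1,2
2,3,0,2,1,1
gen 1: 1,1,2,1,2,3
1,3,1,1,2,0
1,1,3,0,0,3
0,1,0,1,2,2
2,3,0,2,1,1
gen 2: 1,1,2,1,2,3
1,3,1,1,2,0
1,1,3,0,0,3
0,1,0,1,3,2
2,3,0,2,1,1
gen 3: 1,1,2,1,2,3
1,3,1,1,2,0
1,1,3,0,1,3
0,1,0,2,0,3
2,3,0,2,2,1
gen 4: 1,1,2,1,2,3
1,3,1,1,2,0
1,1,3,0,1,3
0,1,0,2,1,3
2,3,0,2,2,1
gen 5: 1,1,2,1,2,3
1,3,1,1,2,0
1,1,3,0,1,3
0,1,0,2,2,3
2,3,0,2,2,1
gen 6: 1,1,2,1,2,3
1,3,1,1,2,0
1,1,3,0,1,3
0,1,0,2,3,3
2,3,0,2,2,1
gen 7: 1,1,2,1,2,3
1,3,1,1,2,1
1,1,3,0,3,0
0,1,0,3,1,1
2,3,0,2,3,2
gen 8: 1,1,2,1,2,3
1,3,1,1,2,1
1,1,3,0,3,0
0,1,0,3,2,1
2,3,0,2,3,2
gen 9: 1,1,2,1,2,3
1,3,1,1,2,1
1,1,3,0,3,0
0,1,0,3,3,1
2,3,0,2,3,2
gen 10: 1,1,2,1,2,3
1,3,1,1,3,1
1,1,3,2,0,1
0,1,1,1,3,2
2,3,1,0,1,3
gen 11: 1,1,2,1,2,3
1,3,1,1,3,1
1,1,3,2,1,1
0,1,1,2,0,3
2,3,1,0,2,3
gen 12: 1,1,2,1,2,3
1,3,1,1,3,1
1,1,3,2,1,1
0,1,1,2,1,3
2,3,1,0,2,3
gen 13: 1,1,2,1,2,3
1,3,1,1,3,1
1,1,3,2,1,1
0,1,1,2,2,3
2,3,1,0,2,3
gen 14: 1,1,2,1,2,3
1,3,1,1,3,1
1,1,3,2,1,1
0,1,1,2,3,3
2,3,1,0,2,3
gen 15: 1,1,2,1,2,3
1,3,1,1,3,1
1,1,3,2,2,2
0,1,1,3,2,1
2,3,1,1,0,1
gen 16: 1,1,2,1,2,3
1,3,1,1,3,1
1,1,3,2,2,2
0,1,1,3,3,1
2,3,1,1,0,1
gen 17: 1,1,2,1,2,3
1,3,1,1,3,1
1,1,3,3,3,2
0,1,2,0,1,2
2,3,1,2,1,1
gen 18: 1,1,2,1,2,3
1,3,1,1,3,1
1,1,3,3,3,2
0,1,2,0,2,2
2,3,1,2,1,1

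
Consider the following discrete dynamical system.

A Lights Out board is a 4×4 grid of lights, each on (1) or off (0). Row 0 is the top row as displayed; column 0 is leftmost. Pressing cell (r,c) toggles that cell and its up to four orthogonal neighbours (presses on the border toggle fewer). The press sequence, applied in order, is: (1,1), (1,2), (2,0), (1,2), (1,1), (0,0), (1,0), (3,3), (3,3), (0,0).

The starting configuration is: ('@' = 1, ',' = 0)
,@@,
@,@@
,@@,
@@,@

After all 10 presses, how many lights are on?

gen 0: ,@@,
@,@@
,@@,
@@,@
gen 1: ,,@,
,@,@
,,@,
@@,@
gen 2: ,,,,
,,@,
,,,,
@@,@
gen 3: ,,,,
@,@,
@@,,
,@,@
gen 4: ,,@,
@@,@
@@@,
,@,@
gen 5: ,@@,
,,@@
@,@,
,@,@
gen 6: @,@,
@,@@
@,@,
,@,@
gen 7: ,,@,
,@@@
,,@,
,@,@
gen 8: ,,@,
,@@@
,,@@
,@@,
gen 9: ,,@,
,@@@
,,@,
,@,@
gen 10: @@@,
@@@@
,,@,
,@,@

10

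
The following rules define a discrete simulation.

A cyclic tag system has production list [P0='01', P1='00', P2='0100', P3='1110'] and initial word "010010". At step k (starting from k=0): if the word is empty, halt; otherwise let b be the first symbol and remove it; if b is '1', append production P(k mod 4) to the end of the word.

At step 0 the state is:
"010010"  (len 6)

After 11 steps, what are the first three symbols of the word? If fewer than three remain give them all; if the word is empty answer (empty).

gen 0: "010010"  (len 6)
gen 1: "10010"  (len 5)
gen 2: "001000"  (len 6)
gen 3: "01000"  (len 5)
gen 4: "1000"  (len 4)
gen 5: "00001"  (len 5)
gen 6: "0001"  (len 4)
gen 7: "001"  (len 3)
gen 8: "01"  (len 2)
gen 9: "1"  (len 1)
gen 10: "00"  (len 2)
gen 11: "0"  (len 1)

0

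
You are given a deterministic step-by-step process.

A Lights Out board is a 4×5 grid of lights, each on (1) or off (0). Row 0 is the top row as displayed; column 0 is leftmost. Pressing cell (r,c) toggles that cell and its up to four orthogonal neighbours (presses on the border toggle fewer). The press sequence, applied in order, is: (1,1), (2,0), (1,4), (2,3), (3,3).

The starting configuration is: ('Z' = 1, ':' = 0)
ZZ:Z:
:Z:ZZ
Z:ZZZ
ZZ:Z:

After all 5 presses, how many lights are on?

0) ZZ:Z:
:Z:ZZ
Z:ZZZ
ZZ:Z:
1) Z::Z:
Z:ZZZ
ZZZZZ
ZZ:Z:
2) Z::Z:
::ZZZ
::ZZZ
:Z:Z:
3) Z::ZZ
::Z::
::ZZ:
:Z:Z:
4) Z::ZZ
::ZZ:
::::Z
:Z:::
5) Z::ZZ
::ZZ:
:::ZZ
:ZZZZ

11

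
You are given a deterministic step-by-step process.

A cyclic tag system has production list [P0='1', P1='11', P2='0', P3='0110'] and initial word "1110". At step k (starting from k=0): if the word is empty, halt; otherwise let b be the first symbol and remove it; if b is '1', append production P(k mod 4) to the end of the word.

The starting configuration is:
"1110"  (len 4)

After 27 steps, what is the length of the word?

step 0: "1110"  (len 4)
step 1: "1101"  (len 4)
step 2: "10111"  (len 5)
step 3: "01110"  (len 5)
step 4: "1110"  (len 4)
step 5: "1101"  (len 4)
step 6: "10111"  (len 5)
step 7: "01110"  (len 5)
step 8: "1110"  (len 4)
step 9: "1101"  (len 4)
step 10: "10111"  (len 5)
step 11: "01110"  (len 5)
step 12: "1110"  (len 4)
step 13: "1101"  (len 4)
step 14: "10111"  (len 5)
step 15: "01110"  (len 5)
step 16: "1110"  (len 4)
step 17: "1101"  (len 4)
step 18: "10111"  (len 5)
step 19: "01110"  (len 5)
step 20: "1110"  (len 4)
step 21: "1101"  (len 4)
step 22: "10111"  (len 5)
step 23: "01110"  (len 5)
step 24: "1110"  (len 4)
step 25: "1101"  (len 4)
step 26: "10111"  (len 5)
step 27: "01110"  (len 5)

5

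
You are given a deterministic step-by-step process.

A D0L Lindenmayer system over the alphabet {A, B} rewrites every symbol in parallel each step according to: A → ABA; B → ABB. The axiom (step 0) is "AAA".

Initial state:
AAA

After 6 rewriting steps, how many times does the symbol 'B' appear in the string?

gen 0: AAA
gen 1: ABAABAABA
gen 2: ABAABBABAABAABBABAABAABBABA
gen 3: ABAABBABAABAABBABBABAABBABAABAABBABAABAABBABBABAABBABAABAABBABAABAABBABBABAABBABA
gen 4: ABAABBABAABAABBABBABAABBABAABAABBABAABAABBABBABAABBABBABAA…BABAABAABBABAABAABBABBABAABBABBABAABBABAABAABBABBABAABBABA  (len 243)
gen 5: ABAABBABAABAABBABBABAABBABAABAABBABAABAABBABBABAABBABBABAA…BABAABAABBABAABAABBABBABAABBABBABAABBABAABAABBABBABAABBABA  (len 729)
gen 6: ABAABBABAABAABBABBABAABBABAABAABBABAABAABBABBABAABBABBABAA…BABAABAABBABAABAABBABBABAABBABBABAABBABAABAABBABBABAABBABA  (len 2187)

1092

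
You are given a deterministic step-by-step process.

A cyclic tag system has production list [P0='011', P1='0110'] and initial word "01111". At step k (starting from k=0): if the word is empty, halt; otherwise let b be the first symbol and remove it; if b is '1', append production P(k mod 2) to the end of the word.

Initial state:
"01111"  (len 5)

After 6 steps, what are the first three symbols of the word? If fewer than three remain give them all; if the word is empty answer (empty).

0) "01111"  (len 5)
1) "1111"  (len 4)
2) "1110110"  (len 7)
3) "110110011"  (len 9)
4) "101100110110"  (len 12)
5) "01100110110011"  (len 14)
6) "1100110110011"  (len 13)

110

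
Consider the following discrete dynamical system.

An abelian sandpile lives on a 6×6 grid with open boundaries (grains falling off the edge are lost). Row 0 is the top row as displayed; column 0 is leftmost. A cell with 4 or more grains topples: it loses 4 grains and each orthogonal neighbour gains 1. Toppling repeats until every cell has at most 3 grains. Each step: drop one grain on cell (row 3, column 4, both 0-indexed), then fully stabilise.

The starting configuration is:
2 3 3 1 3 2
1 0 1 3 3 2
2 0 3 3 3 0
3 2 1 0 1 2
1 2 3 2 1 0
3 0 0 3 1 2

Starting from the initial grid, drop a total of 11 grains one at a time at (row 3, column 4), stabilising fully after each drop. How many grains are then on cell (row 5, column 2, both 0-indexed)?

2

k=0  2 3 3 1 3 2
1 0 1 3 3 2
2 0 3 3 3 0
3 2 1 0 1 2
1 2 3 2 1 0
3 0 0 3 1 2
k=1  2 3 3 1 3 2
1 0 1 3 3 2
2 0 3 3 3 0
3 2 1 0 2 2
1 2 3 2 1 0
3 0 0 3 1 2
k=2  2 3 3 1 3 2
1 0 1 3 3 2
2 0 3 3 3 0
3 2 1 0 3 2
1 2 3 2 1 0
3 0 0 3 1 2
k=3  2 3 3 3 0 3
1 0 3 1 2 3
2 1 0 2 2 1
3 2 2 2 1 3
1 2 3 2 2 0
3 0 0 3 1 2
k=4  2 3 3 3 0 3
1 0 3 1 2 3
2 1 0 2 2 1
3 2 2 2 2 3
1 2 3 2 2 0
3 0 0 3 1 2
k=5  2 3 3 3 0 3
1 0 3 1 2 3
2 1 0 2 2 1
3 2 2 2 3 3
1 2 3 2 2 0
3 0 0 3 1 2
k=6  2 3 3 3 0 3
1 0 3 1 2 3
2 1 0 2 3 2
3 2 2 3 1 0
1 2 3 2 3 1
3 0 0 3 1 2
k=7  2 3 3 3 0 3
1 0 3 1 2 3
2 1 0 2 3 2
3 2 2 3 2 0
1 2 3 2 3 1
3 0 0 3 1 2
k=8  2 3 3 3 0 3
1 0 3 1 2 3
2 1 0 2 3 2
3 2 2 3 3 0
1 2 3 2 3 1
3 0 0 3 1 2
k=9  2 3 3 3 0 3
1 0 3 2 3 3
2 1 2 0 1 3
3 3 0 3 3 1
1 3 1 2 1 2
3 0 2 0 3 2
k=10  2 3 3 3 0 3
1 0 3 2 3 3
2 1 2 1 2 3
3 3 1 0 1 2
1 3 1 3 2 2
3 0 2 0 3 2
k=11  2 3 3 3 0 3
1 0 3 2 3 3
2 1 2 1 2 3
3 3 1 0 2 2
1 3 1 3 2 2
3 0 2 0 3 2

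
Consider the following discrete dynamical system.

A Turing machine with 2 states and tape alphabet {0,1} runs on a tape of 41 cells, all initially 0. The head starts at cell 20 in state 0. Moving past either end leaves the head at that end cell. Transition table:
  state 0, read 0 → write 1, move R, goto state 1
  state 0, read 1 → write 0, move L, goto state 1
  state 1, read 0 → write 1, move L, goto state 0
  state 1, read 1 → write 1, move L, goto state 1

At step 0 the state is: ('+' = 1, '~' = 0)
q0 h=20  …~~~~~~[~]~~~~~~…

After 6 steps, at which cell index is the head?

18

[0] q0 h=20  …~~~~~~[~]~~~~~~…
[1] q1 h=21  …~~~~~+[~]~~~~~~…
[2] q0 h=20  …~~~~~~[+]+~~~~~…
[3] q1 h=19  …~~~~~~[~]~+~~~~…
[4] q0 h=18  …~~~~~~[~]+~+~~~…
[5] q1 h=19  …~~~~~+[+]~+~~~~…
[6] q1 h=18  …~~~~~~[+]+~+~~~…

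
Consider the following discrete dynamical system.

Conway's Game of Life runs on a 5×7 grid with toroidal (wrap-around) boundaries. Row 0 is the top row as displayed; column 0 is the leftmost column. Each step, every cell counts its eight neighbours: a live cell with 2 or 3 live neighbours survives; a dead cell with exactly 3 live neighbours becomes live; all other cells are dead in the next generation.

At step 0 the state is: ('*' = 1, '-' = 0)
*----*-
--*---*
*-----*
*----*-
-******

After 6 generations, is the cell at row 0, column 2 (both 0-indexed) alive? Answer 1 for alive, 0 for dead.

0

step 0: *----*-
--*---*
*-----*
*----*-
-******
step 1: *------
-*---*-
**---*-
--**---
-***---
step 2: *------
-*-----
**--*-*
*--**--
-*-*---
step 3: ***----
-*----*
-******
---****
*****--
step 4: ------*
----*-*
-*-----
-------
-------
step 5: -----*-
*----*-
-------
-------
-------
step 6: ------*
------*
-------
-------
-------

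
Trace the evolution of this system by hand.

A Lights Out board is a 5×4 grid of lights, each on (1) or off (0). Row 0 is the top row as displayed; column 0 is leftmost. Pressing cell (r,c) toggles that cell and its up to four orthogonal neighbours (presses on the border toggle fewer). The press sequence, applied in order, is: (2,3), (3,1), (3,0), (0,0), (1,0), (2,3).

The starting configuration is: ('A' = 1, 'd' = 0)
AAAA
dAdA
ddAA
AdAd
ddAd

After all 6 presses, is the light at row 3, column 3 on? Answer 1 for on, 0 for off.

k=0  AAAA
dAdA
ddAA
AdAd
ddAd
k=1  AAAA
dAdd
dddd
AdAA
ddAd
k=2  AAAA
dAdd
dAdd
dAdA
dAAd
k=3  AAAA
dAdd
AAdd
AddA
AAAd
k=4  ddAA
AAdd
AAdd
AddA
AAAd
k=5  AdAA
dddd
dAdd
AddA
AAAd
k=6  AdAA
dddA
dAAA
Addd
AAAd

0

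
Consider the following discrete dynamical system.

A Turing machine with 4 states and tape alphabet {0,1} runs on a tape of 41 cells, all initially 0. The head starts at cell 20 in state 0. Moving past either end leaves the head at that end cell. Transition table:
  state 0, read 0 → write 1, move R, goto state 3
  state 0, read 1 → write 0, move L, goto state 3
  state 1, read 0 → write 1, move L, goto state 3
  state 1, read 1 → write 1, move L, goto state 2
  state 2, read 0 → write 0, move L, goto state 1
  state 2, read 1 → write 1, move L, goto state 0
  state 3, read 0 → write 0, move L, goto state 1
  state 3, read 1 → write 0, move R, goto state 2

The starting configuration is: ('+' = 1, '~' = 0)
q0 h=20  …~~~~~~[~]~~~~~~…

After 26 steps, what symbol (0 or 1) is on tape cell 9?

0

t=0: q0 h=20  …~~~~~~[~]~~~~~~…
t=1: q3 h=21  …~~~~~+[~]~~~~~~…
t=2: q1 h=20  …~~~~~~[+]~~~~~~…
t=3: q2 h=19  …~~~~~~[~]+~~~~~…
t=4: q1 h=18  …~~~~~~[~]~+~~~~…
t=5: q3 h=17  …~~~~~~[~]+~+~~~…
t=6: q1 h=16  …~~~~~~[~]~+~+~~…
t=7: q3 h=15  …~~~~~~[~]+~+~+~…
t=8: q1 h=14  …~~~~~~[~]~+~+~+…
t=9: q3 h=13  …~~~~~~[~]+~+~+~…
t=10: q1 h=12  …~~~~~~[~]~+~+~+…
t=11: q3 h=11  …~~~~~~[~]+~+~+~…
t=12: q1 h=10  …~~~~~~[~]~+~+~+…
t=13: q3 h= 9  …~~~~~~[~]+~+~+~…
t=14: q1 h= 8  …~~~~~~[~]~+~+~+…
t=15: q3 h= 7  …~~~~~~[~]+~+~+~…
t=16: q1 h= 6  |~~~~~~[~]~+~+~+…
t=17: q3 h= 5  |~~~~~[~]+~+~+~…
t=18: q1 h= 4  |~~~~[~]~+~+~+…
t=19: q3 h= 3  |~~~[~]+~+~+~…
t=20: q1 h= 2  |~~[~]~+~+~+…
t=21: q3 h= 1  |~[~]+~+~+~…
t=22: q1 h= 0  |[~]~+~+~+…
t=23: q3 h= 0  |[+]~+~+~+…
t=24: q2 h= 1  |~[~]+~+~+~…
t=25: q1 h= 0  |[~]~+~+~+…
t=26: q3 h= 0  |[+]~+~+~+…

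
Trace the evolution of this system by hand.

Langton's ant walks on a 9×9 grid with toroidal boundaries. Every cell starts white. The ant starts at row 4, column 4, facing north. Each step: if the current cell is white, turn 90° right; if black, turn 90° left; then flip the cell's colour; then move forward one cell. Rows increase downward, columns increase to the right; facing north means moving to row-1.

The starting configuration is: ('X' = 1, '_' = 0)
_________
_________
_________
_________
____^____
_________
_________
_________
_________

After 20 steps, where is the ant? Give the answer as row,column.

6,2

0) _________
_________
_________
_________
____^____
_________
_________
_________
_________
1) _________
_________
_________
_________
____X>___
_________
_________
_________
_________
2) _________
_________
_________
_________
____XX___
_____v___
_________
_________
_________
3) _________
_________
_________
_________
____XX___
____<X___
_________
_________
_________
4) _________
_________
_________
_________
____^X___
____XX___
_________
_________
_________
5) _________
_________
_________
_________
___<_X___
____XX___
_________
_________
_________
6) _________
_________
_________
___^_____
___X_X___
____XX___
_________
_________
_________
7) _________
_________
_________
___X>____
___X_X___
____XX___
_________
_________
_________
8) _________
_________
_________
___XX____
___XvX___
____XX___
_________
_________
_________
9) _________
_________
_________
___XX____
___<XX___
____XX___
_________
_________
_________
10) _________
_________
_________
___XX____
____XX___
___vXX___
_________
_________
_________
11) _________
_________
_________
___XX____
____XX___
__<XXX___
_________
_________
_________
12) _________
_________
_________
___XX____
__^_XX___
__XXXX___
_________
_________
_________
13) _________
_________
_________
___XX____
__X>XX___
__XXXX___
_________
_________
_________
14) _________
_________
_________
___XX____
__XXXX___
__XvXX___
_________
_________
_________
15) _________
_________
_________
___XX____
__XXXX___
__X_>X___
_________
_________
_________
16) _________
_________
_________
___XX____
__XX^X___
__X__X___
_________
_________
_________
17) _________
_________
_________
___XX____
__X<_X___
__X__X___
_________
_________
_________
18) _________
_________
_________
___XX____
__X__X___
__Xv_X___
_________
_________
_________
19) _________
_________
_________
___XX____
__X__X___
__<X_X___
_________
_________
_________
20) _________
_________
_________
___XX____
__X__X___
___X_X___
__v______
_________
_________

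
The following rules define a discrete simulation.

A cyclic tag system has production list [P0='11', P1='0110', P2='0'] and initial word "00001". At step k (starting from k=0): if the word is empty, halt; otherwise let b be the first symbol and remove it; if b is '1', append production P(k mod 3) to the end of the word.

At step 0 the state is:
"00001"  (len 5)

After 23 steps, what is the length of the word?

gen 0: "00001"  (len 5)
gen 1: "0001"  (len 4)
gen 2: "001"  (len 3)
gen 3: "01"  (len 2)
gen 4: "1"  (len 1)
gen 5: "0110"  (len 4)
gen 6: "110"  (len 3)
gen 7: "1011"  (len 4)
gen 8: "0110110"  (len 7)
gen 9: "110110"  (len 6)
gen 10: "1011011"  (len 7)
gen 11: "0110110110"  (len 10)
gen 12: "110110110"  (len 9)
gen 13: "1011011011"  (len 10)
gen 14: "0110110110110"  (len 13)
gen 15: "110110110110"  (len 12)
gen 16: "1011011011011"  (len 13)
gen 17: "0110110110110110"  (len 16)
gen 18: "110110110110110"  (len 15)
gen 19: "1011011011011011"  (len 16)
gen 20: "0110110110110110110"  (len 19)
gen 21: "110110110110110110"  (len 18)
gen 22: "1011011011011011011"  (len 19)
gen 23: "0110110110110110110110"  (len 22)

22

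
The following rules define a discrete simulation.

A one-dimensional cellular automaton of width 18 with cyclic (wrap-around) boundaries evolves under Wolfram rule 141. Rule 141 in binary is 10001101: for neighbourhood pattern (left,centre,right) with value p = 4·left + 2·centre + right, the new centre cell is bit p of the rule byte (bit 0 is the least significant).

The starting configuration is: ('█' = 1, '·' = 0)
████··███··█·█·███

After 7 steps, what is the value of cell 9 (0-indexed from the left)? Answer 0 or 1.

k=0  ████··███··█·█·███
k=1  ███···██···█·█·███
k=2  ██··█·█··█·█·█·███
k=3  █···█·█··█·█·█·███
k=4  ··█·█·█··█·█·█·███
k=5  ··█·█·█··█·█·█·██·
k=6  █·█·█·█··█·█·█·█··
k=7  █·█·█·█··█·█·█·█··

1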